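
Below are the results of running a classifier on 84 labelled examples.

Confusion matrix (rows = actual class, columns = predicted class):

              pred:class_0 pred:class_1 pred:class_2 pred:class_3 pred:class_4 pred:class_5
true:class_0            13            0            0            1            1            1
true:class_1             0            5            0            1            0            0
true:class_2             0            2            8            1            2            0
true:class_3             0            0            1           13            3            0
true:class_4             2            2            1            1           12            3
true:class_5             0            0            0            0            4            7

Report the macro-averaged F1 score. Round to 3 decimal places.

Per-class F1 score (2·TP/(2·TP+FP+FN)):
  class_0: TP=13, FP=0+0+0+2+0=2, FN=0+0+1+1+1=3 → 26/31 = 0.8387
  class_1: TP=5, FP=0+2+0+2+0=4, FN=0+0+1+0+0=1 → 10/15 = 0.6667
  class_2: TP=8, FP=0+0+1+1+0=2, FN=0+2+1+2+0=5 → 16/23 = 0.6957
  class_3: TP=13, FP=1+1+1+1+0=4, FN=0+0+1+3+0=4 → 26/34 = 0.7647
  class_4: TP=12, FP=1+0+2+3+4=10, FN=2+2+1+1+3=9 → 24/43 = 0.5581
  class_5: TP=7, FP=1+0+0+0+3=4, FN=0+0+0+0+4=4 → 14/22 = 0.6364
Macro-F1 score = mean = (0.8387 + 0.6667 + 0.6957 + 0.7647 + 0.5581 + 0.6364) / 6 = 0.693

0.693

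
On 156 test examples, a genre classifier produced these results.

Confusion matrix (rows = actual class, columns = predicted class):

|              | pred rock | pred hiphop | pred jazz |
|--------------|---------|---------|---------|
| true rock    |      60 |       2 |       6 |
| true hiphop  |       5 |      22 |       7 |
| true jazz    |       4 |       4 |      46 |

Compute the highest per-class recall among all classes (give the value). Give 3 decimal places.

Per-class recall (TP/(TP+FN)):
  rock: TP=60, FN=2+6=8 → 60/68 = 0.8824
  hiphop: TP=22, FN=5+7=12 → 22/34 = 0.6471
  jazz: TP=46, FN=4+4=8 → 46/54 = 0.8519
Highest is class 'rock' with recall = 0.882.

0.882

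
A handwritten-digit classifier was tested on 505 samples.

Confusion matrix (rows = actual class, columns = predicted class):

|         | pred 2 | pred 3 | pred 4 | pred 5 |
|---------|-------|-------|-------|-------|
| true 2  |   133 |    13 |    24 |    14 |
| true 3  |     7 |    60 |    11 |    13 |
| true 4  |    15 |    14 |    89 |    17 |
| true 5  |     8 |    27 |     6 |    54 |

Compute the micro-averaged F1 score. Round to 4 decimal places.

Micro-averaging pools counts across classes: ΣTP=336, ΣFP=169, ΣFN=169.
Micro-F1 score = 2·TP/(2·TP+FP+FN) on pooled counts = 0.6653 (equals overall accuracy in single-label multiclass).

0.6653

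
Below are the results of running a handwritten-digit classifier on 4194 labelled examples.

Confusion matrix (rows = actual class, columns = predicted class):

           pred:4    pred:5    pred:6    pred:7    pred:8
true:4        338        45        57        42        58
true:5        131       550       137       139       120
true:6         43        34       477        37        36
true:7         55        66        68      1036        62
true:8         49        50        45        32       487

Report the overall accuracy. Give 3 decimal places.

Accuracy = trace / total = (338+550+477+1036+487=2888) / 4194 = 2888/4194 = 0.689

0.689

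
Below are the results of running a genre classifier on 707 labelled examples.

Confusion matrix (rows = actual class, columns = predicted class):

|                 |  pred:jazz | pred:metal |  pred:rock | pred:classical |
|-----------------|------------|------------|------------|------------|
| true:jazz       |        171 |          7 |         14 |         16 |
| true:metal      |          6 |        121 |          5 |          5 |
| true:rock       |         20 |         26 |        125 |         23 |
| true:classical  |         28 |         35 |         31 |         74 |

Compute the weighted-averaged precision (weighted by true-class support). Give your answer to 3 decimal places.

Per-class precision (TP/(TP+FP)):
  jazz: TP=171, FP=6+20+28=54 → 171/225 = 0.7600
  metal: TP=121, FP=7+26+35=68 → 121/189 = 0.6402
  rock: TP=125, FP=14+5+31=50 → 125/175 = 0.7143
  classical: TP=74, FP=16+5+23=44 → 74/118 = 0.6271
Weighted-precision = Σ (supportᵢ/N)·precisionᵢ with N=707: (208/707)·0.7600 + (137/707)·0.6402 + (194/707)·0.7143 + (168/707)·0.6271 = 0.693

0.693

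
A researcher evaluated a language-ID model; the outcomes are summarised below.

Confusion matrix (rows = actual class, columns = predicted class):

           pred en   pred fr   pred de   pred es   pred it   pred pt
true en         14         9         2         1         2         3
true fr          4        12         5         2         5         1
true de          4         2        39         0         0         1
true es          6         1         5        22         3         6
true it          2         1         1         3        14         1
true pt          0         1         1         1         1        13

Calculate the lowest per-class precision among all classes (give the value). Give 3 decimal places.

Per-class precision (TP/(TP+FP)):
  en: TP=14, FP=4+4+6+2+0=16 → 14/30 = 0.4667
  fr: TP=12, FP=9+2+1+1+1=14 → 12/26 = 0.4615
  de: TP=39, FP=2+5+5+1+1=14 → 39/53 = 0.7358
  es: TP=22, FP=1+2+0+3+1=7 → 22/29 = 0.7586
  it: TP=14, FP=2+5+0+3+1=11 → 14/25 = 0.5600
  pt: TP=13, FP=3+1+1+6+1=12 → 13/25 = 0.5200
Lowest is class 'fr' with precision = 0.462.

0.462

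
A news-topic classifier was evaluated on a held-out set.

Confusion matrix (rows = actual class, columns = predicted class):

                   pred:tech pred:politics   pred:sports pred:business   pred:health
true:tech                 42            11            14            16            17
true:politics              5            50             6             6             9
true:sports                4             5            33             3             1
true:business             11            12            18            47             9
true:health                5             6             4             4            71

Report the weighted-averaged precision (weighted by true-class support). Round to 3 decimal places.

Per-class precision (TP/(TP+FP)):
  tech: TP=42, FP=5+4+11+5=25 → 42/67 = 0.6269
  politics: TP=50, FP=11+5+12+6=34 → 50/84 = 0.5952
  sports: TP=33, FP=14+6+18+4=42 → 33/75 = 0.4400
  business: TP=47, FP=16+6+3+4=29 → 47/76 = 0.6184
  health: TP=71, FP=17+9+1+9=36 → 71/107 = 0.6636
Weighted-precision = Σ (supportᵢ/N)·precisionᵢ with N=409: (100/409)·0.6269 + (76/409)·0.5952 + (46/409)·0.4400 + (97/409)·0.6184 + (90/409)·0.6636 = 0.606

0.606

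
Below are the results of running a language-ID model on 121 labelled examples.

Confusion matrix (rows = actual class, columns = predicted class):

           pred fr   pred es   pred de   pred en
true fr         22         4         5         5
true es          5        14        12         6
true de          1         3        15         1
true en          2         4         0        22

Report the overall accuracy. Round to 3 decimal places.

0.603

Accuracy = trace / total = (22+14+15+22=73) / 121 = 73/121 = 0.603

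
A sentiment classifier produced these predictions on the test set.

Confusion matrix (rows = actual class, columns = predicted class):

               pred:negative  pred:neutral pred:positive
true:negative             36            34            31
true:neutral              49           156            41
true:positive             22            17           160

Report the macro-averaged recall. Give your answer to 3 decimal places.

Per-class recall (TP/(TP+FN)):
  negative: TP=36, FN=34+31=65 → 36/101 = 0.3564
  neutral: TP=156, FN=49+41=90 → 156/246 = 0.6341
  positive: TP=160, FN=22+17=39 → 160/199 = 0.8040
Macro-recall = mean = (0.3564 + 0.6341 + 0.8040) / 3 = 0.598

0.598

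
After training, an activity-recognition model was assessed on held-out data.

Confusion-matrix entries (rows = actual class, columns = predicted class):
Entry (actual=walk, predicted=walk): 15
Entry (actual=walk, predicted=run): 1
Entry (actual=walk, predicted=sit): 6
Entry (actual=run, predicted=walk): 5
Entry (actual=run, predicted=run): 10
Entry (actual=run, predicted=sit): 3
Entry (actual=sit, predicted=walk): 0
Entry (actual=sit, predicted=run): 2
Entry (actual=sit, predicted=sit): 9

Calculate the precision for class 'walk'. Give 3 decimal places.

Treat 'walk' as positive and all other classes as negative.
precision = TP/(TP+FP).
walk: TP=15, FP=5+0=5 → 15/20 = 0.7500

0.750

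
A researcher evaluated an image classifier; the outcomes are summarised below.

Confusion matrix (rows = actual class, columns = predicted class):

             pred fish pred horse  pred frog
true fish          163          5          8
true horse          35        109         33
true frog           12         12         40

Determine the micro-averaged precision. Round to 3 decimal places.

0.748

Micro-averaging pools counts across classes: ΣTP=312, ΣFP=105, ΣFN=105.
Micro-precision = TP/(TP+FP) on pooled counts = 0.748 (equals overall accuracy in single-label multiclass).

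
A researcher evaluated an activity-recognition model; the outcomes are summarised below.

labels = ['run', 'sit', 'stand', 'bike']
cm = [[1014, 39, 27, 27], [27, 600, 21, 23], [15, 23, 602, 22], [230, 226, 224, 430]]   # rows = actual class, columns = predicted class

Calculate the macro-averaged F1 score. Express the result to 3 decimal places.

0.734

Per-class F1 score (2·TP/(2·TP+FP+FN)):
  run: TP=1014, FP=27+15+230=272, FN=39+27+27=93 → 2028/2393 = 0.8475
  sit: TP=600, FP=39+23+226=288, FN=27+21+23=71 → 1200/1559 = 0.7697
  stand: TP=602, FP=27+21+224=272, FN=15+23+22=60 → 1204/1536 = 0.7839
  bike: TP=430, FP=27+23+22=72, FN=230+226+224=680 → 860/1612 = 0.5335
Macro-F1 score = mean = (0.8475 + 0.7697 + 0.7839 + 0.5335) / 4 = 0.734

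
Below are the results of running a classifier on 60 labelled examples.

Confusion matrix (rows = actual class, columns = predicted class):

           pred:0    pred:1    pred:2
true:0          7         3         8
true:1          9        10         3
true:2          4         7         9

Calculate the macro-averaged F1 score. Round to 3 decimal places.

0.432

Per-class F1 score (2·TP/(2·TP+FP+FN)):
  0: TP=7, FP=9+4=13, FN=3+8=11 → 14/38 = 0.3684
  1: TP=10, FP=3+7=10, FN=9+3=12 → 20/42 = 0.4762
  2: TP=9, FP=8+3=11, FN=4+7=11 → 18/40 = 0.4500
Macro-F1 score = mean = (0.3684 + 0.4762 + 0.4500) / 3 = 0.432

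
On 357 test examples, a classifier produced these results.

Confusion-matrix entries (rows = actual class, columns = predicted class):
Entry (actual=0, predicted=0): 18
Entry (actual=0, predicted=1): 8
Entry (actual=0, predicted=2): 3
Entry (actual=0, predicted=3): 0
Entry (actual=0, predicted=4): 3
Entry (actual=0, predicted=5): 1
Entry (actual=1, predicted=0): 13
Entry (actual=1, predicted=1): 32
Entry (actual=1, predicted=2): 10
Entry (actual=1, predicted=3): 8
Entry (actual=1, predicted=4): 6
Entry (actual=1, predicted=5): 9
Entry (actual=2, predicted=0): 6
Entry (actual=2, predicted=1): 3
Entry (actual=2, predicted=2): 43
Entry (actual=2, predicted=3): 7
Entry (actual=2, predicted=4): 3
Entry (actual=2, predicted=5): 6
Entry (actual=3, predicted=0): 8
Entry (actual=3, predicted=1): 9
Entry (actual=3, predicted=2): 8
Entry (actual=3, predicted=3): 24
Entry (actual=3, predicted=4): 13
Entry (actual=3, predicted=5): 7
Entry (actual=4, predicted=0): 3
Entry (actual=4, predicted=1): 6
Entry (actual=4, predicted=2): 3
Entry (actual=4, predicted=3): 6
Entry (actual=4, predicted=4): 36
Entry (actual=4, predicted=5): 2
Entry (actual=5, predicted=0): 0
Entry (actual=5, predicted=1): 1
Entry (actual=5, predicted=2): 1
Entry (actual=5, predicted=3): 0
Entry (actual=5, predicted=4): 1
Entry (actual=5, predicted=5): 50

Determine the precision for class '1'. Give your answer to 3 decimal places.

Treat '1' as positive and all other classes as negative.
precision = TP/(TP+FP).
1: TP=32, FP=8+3+9+6+1=27 → 32/59 = 0.5424

0.542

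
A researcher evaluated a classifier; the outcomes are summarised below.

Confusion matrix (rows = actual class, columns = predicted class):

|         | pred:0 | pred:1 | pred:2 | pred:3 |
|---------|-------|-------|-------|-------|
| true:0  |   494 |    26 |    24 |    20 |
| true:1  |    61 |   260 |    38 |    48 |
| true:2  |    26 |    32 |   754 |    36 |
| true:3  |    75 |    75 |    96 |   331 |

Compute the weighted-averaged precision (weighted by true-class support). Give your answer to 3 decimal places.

Per-class precision (TP/(TP+FP)):
  0: TP=494, FP=61+26+75=162 → 494/656 = 0.7530
  1: TP=260, FP=26+32+75=133 → 260/393 = 0.6616
  2: TP=754, FP=24+38+96=158 → 754/912 = 0.8268
  3: TP=331, FP=20+48+36=104 → 331/435 = 0.7609
Weighted-precision = Σ (supportᵢ/N)·precisionᵢ with N=2396: (564/2396)·0.7530 + (407/2396)·0.6616 + (848/2396)·0.8268 + (577/2396)·0.7609 = 0.765

0.765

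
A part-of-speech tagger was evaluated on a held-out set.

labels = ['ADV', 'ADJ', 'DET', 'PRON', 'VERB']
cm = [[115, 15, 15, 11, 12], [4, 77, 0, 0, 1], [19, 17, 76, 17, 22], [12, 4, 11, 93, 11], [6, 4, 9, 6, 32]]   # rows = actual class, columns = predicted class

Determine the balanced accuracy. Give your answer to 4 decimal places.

Balanced accuracy = mean of per-class recall.
  ADV: recall = 115/168 = 0.68452
  ADJ: recall = 77/82 = 0.93902
  DET: recall = 76/151 = 0.50331
  PRON: recall = 93/131 = 0.70992
  VERB: recall = 32/57 = 0.56140
Mean = (0.68452 + 0.93902 + 0.50331 + 0.70992 + 0.56140) / 5 = 0.6796

0.6796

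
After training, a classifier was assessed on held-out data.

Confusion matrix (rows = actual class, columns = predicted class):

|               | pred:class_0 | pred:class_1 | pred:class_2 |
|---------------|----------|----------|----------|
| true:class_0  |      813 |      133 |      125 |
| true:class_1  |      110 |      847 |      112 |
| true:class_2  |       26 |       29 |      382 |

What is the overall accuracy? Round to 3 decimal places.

Accuracy = trace / total = (813+847+382=2042) / 2577 = 2042/2577 = 0.792

0.792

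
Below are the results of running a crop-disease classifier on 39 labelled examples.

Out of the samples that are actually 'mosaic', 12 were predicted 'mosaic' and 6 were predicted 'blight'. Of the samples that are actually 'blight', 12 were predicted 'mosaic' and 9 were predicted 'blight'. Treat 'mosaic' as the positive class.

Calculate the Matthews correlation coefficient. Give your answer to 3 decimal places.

MCC = (TP·TN − FP·FN) / √((TP+FP)(TP+FN)(TN+FP)(TN+FN))
Numerator = 12·9 − 12·6 = 36
Denominator = √(24·18·21·15) = √136080 = 368.8902
MCC = 36 / 368.8902 = 0.098

0.098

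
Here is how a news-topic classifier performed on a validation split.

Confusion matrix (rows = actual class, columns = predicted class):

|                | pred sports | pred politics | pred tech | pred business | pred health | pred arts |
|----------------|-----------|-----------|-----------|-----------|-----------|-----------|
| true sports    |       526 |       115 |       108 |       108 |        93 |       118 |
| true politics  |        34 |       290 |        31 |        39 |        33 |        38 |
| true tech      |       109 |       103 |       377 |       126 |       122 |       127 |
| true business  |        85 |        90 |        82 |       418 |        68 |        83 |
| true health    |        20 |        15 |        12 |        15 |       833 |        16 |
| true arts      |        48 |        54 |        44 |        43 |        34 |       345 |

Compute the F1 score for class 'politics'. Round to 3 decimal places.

0.512

Take TP from the diagonal, FP from the rest of the 'politics' prediction marginal, FN from the rest of the 'politics' actual marginal.
F1 score = 2·TP/(2·TP+FP+FN).
politics: TP=290, FP=115+103+90+15+54=377, FN=34+31+39+33+38=175 → 580/1132 = 0.5124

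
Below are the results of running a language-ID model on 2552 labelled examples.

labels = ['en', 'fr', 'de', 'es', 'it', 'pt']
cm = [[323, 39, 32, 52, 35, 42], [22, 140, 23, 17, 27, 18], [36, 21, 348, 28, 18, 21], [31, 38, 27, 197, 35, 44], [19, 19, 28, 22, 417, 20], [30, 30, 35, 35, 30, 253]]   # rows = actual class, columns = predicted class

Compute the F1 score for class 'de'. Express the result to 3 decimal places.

0.721

Take TP from the diagonal, FP from the rest of the 'de' prediction marginal, FN from the rest of the 'de' actual marginal.
F1 score = 2·TP/(2·TP+FP+FN).
de: TP=348, FP=32+23+27+28+35=145, FN=36+21+28+18+21=124 → 696/965 = 0.7212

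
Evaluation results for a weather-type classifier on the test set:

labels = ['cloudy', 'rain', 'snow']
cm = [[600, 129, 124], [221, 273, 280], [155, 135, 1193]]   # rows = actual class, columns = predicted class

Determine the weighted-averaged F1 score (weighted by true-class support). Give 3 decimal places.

0.653

Per-class F1 score (2·TP/(2·TP+FP+FN)):
  cloudy: TP=600, FP=221+155=376, FN=129+124=253 → 1200/1829 = 0.6561
  rain: TP=273, FP=129+135=264, FN=221+280=501 → 546/1311 = 0.4165
  snow: TP=1193, FP=124+280=404, FN=155+135=290 → 2386/3080 = 0.7747
Weighted-F1 score = Σ (supportᵢ/N)·F1 scoreᵢ with N=3110: (853/3110)·0.6561 + (774/3110)·0.4165 + (1483/3110)·0.7747 = 0.653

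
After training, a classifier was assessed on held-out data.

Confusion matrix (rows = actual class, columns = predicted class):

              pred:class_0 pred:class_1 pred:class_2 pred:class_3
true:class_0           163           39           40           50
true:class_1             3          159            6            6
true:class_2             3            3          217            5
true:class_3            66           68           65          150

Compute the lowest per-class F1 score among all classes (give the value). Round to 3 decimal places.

Per-class F1 score (2·TP/(2·TP+FP+FN)):
  class_0: TP=163, FP=3+3+66=72, FN=39+40+50=129 → 326/527 = 0.6186
  class_1: TP=159, FP=39+3+68=110, FN=3+6+6=15 → 318/443 = 0.7178
  class_2: TP=217, FP=40+6+65=111, FN=3+3+5=11 → 434/556 = 0.7806
  class_3: TP=150, FP=50+6+5=61, FN=66+68+65=199 → 300/560 = 0.5357
Lowest is class 'class_3' with F1 score = 0.536.

0.536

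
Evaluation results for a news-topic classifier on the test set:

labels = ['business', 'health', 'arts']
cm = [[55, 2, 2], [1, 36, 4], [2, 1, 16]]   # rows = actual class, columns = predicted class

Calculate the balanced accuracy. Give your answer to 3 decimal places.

Balanced accuracy = mean of per-class recall.
  business: recall = 55/59 = 0.9322
  health: recall = 36/41 = 0.8780
  arts: recall = 16/19 = 0.8421
Mean = (0.9322 + 0.8780 + 0.8421) / 3 = 0.884

0.884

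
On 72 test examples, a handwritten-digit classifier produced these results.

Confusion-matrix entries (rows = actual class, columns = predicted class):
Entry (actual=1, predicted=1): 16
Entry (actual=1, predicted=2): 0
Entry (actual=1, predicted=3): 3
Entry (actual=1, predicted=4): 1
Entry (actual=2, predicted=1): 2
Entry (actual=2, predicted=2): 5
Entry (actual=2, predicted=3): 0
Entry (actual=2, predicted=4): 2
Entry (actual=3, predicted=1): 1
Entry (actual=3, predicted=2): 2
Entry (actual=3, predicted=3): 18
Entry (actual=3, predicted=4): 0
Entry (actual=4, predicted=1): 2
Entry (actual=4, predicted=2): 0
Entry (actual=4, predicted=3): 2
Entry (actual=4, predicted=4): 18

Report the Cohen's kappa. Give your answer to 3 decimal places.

0.712

Observed agreement pₒ = trace/N = 57/72 = 0.7917
Expected agreement pₑ = Σ (rowᵢ·colᵢ)/N² = (20·21 + 9·7 + 21·23 + 22·21)/72² = 0.2755
κ = (pₒ − pₑ)/(1 − pₑ) = (0.7917 − 0.2755)/(1 − 0.2755) = 0.712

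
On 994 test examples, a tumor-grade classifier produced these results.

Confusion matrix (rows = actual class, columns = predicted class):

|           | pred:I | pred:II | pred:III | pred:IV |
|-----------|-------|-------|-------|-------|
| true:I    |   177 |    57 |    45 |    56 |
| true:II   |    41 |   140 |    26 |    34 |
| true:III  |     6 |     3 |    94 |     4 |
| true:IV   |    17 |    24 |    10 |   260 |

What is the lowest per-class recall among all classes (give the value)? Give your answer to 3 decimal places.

0.528

Per-class recall (TP/(TP+FN)):
  I: TP=177, FN=57+45+56=158 → 177/335 = 0.5284
  II: TP=140, FN=41+26+34=101 → 140/241 = 0.5809
  III: TP=94, FN=6+3+4=13 → 94/107 = 0.8785
  IV: TP=260, FN=17+24+10=51 → 260/311 = 0.8360
Lowest is class 'I' with recall = 0.528.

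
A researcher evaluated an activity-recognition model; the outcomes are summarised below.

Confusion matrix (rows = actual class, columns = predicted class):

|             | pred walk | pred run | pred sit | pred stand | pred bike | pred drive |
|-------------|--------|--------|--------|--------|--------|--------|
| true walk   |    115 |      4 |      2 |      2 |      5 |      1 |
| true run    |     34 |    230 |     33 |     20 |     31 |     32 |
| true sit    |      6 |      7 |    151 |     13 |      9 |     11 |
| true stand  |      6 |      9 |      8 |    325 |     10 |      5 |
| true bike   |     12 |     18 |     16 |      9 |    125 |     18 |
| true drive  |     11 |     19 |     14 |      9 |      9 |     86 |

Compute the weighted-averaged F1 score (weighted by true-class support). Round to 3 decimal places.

0.727

Per-class F1 score (2·TP/(2·TP+FP+FN)):
  walk: TP=115, FP=34+6+6+12+11=69, FN=4+2+2+5+1=14 → 230/313 = 0.7348
  run: TP=230, FP=4+7+9+18+19=57, FN=34+33+20+31+32=150 → 460/667 = 0.6897
  sit: TP=151, FP=2+33+8+16+14=73, FN=6+7+13+9+11=46 → 302/421 = 0.7173
  stand: TP=325, FP=2+20+13+9+9=53, FN=6+9+8+10+5=38 → 650/741 = 0.8772
  bike: TP=125, FP=5+31+9+10+9=64, FN=12+18+16+9+18=73 → 250/387 = 0.6460
  drive: TP=86, FP=1+32+11+5+18=67, FN=11+19+14+9+9=62 → 172/301 = 0.5714
Weighted-F1 score = Σ (supportᵢ/N)·F1 scoreᵢ with N=1415: (129/1415)·0.7348 + (380/1415)·0.6897 + (197/1415)·0.7173 + (363/1415)·0.8772 + (198/1415)·0.6460 + (148/1415)·0.5714 = 0.727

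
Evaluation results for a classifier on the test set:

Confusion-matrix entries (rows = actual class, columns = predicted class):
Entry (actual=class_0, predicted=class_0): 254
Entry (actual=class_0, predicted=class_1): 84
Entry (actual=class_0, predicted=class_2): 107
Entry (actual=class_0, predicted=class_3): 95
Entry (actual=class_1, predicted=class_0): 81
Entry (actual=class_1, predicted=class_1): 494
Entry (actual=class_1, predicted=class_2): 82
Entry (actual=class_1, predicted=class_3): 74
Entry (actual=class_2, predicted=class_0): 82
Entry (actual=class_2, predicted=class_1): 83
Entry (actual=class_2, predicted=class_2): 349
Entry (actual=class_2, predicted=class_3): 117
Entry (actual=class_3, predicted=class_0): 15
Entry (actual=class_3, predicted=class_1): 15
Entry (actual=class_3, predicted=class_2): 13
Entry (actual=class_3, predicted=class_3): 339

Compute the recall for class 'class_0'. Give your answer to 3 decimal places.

recall = TP/(TP+FN).
class_0: TP=254, FN=84+107+95=286 → 254/540 = 0.4704

0.470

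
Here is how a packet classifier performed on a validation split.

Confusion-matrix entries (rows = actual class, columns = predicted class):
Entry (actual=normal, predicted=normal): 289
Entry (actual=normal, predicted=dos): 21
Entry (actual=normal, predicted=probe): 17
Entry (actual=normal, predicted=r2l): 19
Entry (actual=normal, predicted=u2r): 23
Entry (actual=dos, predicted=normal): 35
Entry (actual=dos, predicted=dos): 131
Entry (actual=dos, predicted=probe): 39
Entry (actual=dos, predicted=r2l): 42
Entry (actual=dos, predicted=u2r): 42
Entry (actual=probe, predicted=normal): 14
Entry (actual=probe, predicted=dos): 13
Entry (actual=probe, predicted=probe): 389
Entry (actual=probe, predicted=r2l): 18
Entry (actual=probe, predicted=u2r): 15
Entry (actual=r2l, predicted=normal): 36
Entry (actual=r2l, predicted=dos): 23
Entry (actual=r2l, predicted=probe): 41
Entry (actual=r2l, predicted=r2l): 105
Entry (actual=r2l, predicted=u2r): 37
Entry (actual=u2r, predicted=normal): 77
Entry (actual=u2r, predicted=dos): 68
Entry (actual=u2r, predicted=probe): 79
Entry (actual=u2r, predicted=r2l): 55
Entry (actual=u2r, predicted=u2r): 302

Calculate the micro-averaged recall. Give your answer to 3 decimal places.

Micro-averaging pools counts across classes: ΣTP=1216, ΣFP=714, ΣFN=714.
Micro-recall = TP/(TP+FN) on pooled counts = 0.630 (equals overall accuracy in single-label multiclass).

0.630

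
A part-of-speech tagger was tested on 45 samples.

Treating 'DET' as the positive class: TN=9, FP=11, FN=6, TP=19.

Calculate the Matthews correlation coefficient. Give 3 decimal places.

0.221

MCC = (TP·TN − FP·FN) / √((TP+FP)(TP+FN)(TN+FP)(TN+FN))
Numerator = 19·9 − 11·6 = 105
Denominator = √(30·25·20·15) = √225000 = 474.3416
MCC = 105 / 474.3416 = 0.221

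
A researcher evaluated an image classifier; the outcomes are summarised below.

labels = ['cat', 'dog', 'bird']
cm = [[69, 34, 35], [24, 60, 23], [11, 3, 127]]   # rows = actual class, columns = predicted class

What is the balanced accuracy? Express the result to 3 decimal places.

Balanced accuracy = mean of per-class recall.
  cat: recall = 69/138 = 0.5000
  dog: recall = 60/107 = 0.5607
  bird: recall = 127/141 = 0.9007
Mean = (0.5000 + 0.5607 + 0.9007) / 3 = 0.654

0.654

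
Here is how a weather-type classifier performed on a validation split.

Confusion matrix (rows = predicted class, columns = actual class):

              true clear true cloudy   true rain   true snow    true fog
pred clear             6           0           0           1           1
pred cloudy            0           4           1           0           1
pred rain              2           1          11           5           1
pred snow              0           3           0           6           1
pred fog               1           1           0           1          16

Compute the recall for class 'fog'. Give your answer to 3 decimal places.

recall = TP/(TP+FN).
fog: TP=16, FN=1+1+1+1=4 → 16/20 = 0.8000

0.800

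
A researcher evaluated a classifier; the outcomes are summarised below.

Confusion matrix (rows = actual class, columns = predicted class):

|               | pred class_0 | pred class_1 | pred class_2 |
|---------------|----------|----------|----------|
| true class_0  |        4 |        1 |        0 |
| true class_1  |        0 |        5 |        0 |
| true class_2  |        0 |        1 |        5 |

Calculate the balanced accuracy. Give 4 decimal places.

Balanced accuracy = mean of per-class recall.
  class_0: recall = 4/5 = 0.80000
  class_1: recall = 5/5 = 1.00000
  class_2: recall = 5/6 = 0.83333
Mean = (0.80000 + 1.00000 + 0.83333) / 3 = 0.8778

0.8778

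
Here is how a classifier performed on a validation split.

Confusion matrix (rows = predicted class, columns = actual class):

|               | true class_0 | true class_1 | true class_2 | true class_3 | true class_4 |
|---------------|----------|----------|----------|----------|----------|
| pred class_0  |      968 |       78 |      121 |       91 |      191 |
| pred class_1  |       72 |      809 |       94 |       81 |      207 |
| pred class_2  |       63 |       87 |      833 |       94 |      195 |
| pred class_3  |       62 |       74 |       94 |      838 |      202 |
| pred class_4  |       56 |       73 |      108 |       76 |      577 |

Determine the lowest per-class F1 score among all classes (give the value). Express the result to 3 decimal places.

Per-class F1 score (2·TP/(2·TP+FP+FN)):
  class_0: TP=968, FP=78+121+91+191=481, FN=72+63+62+56=253 → 1936/2670 = 0.7251
  class_1: TP=809, FP=72+94+81+207=454, FN=78+87+74+73=312 → 1618/2384 = 0.6787
  class_2: TP=833, FP=63+87+94+195=439, FN=121+94+94+108=417 → 1666/2522 = 0.6606
  class_3: TP=838, FP=62+74+94+202=432, FN=91+81+94+76=342 → 1676/2450 = 0.6841
  class_4: TP=577, FP=56+73+108+76=313, FN=191+207+195+202=795 → 1154/2262 = 0.5102
Lowest is class 'class_4' with F1 score = 0.510.

0.510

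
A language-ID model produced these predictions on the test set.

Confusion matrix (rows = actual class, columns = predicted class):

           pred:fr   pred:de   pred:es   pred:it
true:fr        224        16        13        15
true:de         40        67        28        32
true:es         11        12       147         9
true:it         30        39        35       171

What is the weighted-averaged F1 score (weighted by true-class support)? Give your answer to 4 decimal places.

0.6773

Per-class F1 score (2·TP/(2·TP+FP+FN)):
  fr: TP=224, FP=40+11+30=81, FN=16+13+15=44 → 448/573 = 0.78185
  de: TP=67, FP=16+12+39=67, FN=40+28+32=100 → 134/301 = 0.44518
  es: TP=147, FP=13+28+35=76, FN=11+12+9=32 → 294/402 = 0.73134
  it: TP=171, FP=15+32+9=56, FN=30+39+35=104 → 342/502 = 0.68127
Weighted-F1 score = Σ (supportᵢ/N)·F1 scoreᵢ with N=889: (268/889)·0.78185 + (167/889)·0.44518 + (179/889)·0.73134 + (275/889)·0.68127 = 0.6773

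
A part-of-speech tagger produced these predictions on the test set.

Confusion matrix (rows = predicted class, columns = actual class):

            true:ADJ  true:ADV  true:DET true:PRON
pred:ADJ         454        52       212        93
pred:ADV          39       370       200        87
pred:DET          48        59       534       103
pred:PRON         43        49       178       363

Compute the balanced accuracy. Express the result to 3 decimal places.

Balanced accuracy = mean of per-class recall.
  ADJ: recall = 454/584 = 0.7774
  ADV: recall = 370/530 = 0.6981
  DET: recall = 534/1124 = 0.4751
  PRON: recall = 363/646 = 0.5619
Mean = (0.7774 + 0.6981 + 0.4751 + 0.5619) / 4 = 0.628

0.628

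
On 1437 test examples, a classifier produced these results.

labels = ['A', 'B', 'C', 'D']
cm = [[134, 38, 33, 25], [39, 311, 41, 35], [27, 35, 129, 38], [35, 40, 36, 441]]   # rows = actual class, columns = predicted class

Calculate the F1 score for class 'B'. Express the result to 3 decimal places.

0.732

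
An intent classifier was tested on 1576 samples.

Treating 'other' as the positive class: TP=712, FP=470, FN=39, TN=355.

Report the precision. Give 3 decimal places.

0.602

Precision = TP/(TP+FP) = 712/(712+470) = 712/1182 = 0.602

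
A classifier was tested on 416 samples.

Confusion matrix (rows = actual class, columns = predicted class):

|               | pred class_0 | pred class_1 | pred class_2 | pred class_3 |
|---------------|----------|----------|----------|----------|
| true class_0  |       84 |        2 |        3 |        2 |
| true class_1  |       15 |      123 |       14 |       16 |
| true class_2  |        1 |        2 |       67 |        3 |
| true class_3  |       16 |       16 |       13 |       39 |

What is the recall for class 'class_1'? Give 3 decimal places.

One-vs-rest for 'class_1': TP = diagonal; FP = other classes predicted 'class_1'; FN = 'class_1' predicted as other.
recall = TP/(TP+FN).
class_1: TP=123, FN=15+14+16=45 → 123/168 = 0.7321

0.732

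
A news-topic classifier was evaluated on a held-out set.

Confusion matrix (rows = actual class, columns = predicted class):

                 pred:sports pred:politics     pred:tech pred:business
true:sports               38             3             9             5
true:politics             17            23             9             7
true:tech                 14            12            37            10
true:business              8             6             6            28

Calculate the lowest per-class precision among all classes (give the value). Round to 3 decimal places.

0.494

Per-class precision (TP/(TP+FP)):
  sports: TP=38, FP=17+14+8=39 → 38/77 = 0.4935
  politics: TP=23, FP=3+12+6=21 → 23/44 = 0.5227
  tech: TP=37, FP=9+9+6=24 → 37/61 = 0.6066
  business: TP=28, FP=5+7+10=22 → 28/50 = 0.5600
Lowest is class 'sports' with precision = 0.494.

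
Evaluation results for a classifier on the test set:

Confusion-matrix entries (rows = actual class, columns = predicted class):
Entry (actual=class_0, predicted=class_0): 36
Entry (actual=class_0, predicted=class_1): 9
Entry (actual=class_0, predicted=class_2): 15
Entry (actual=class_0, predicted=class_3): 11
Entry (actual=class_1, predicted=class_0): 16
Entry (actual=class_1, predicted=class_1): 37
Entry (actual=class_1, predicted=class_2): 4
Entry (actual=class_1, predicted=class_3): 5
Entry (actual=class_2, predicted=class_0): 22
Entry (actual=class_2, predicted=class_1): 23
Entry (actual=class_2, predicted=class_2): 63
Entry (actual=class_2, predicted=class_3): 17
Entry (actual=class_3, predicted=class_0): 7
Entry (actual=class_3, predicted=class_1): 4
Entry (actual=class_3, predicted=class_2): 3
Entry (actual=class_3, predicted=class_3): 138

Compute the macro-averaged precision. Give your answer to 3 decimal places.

Per-class precision (TP/(TP+FP)):
  class_0: TP=36, FP=16+22+7=45 → 36/81 = 0.4444
  class_1: TP=37, FP=9+23+4=36 → 37/73 = 0.5068
  class_2: TP=63, FP=15+4+3=22 → 63/85 = 0.7412
  class_3: TP=138, FP=11+5+17=33 → 138/171 = 0.8070
Macro-precision = mean = (0.4444 + 0.5068 + 0.7412 + 0.8070) / 4 = 0.625

0.625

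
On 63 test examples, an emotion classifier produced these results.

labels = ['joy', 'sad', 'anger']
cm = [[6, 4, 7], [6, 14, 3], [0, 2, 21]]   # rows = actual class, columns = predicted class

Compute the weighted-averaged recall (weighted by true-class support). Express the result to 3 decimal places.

Per-class recall (TP/(TP+FN)):
  joy: TP=6, FN=4+7=11 → 6/17 = 0.3529
  sad: TP=14, FN=6+3=9 → 14/23 = 0.6087
  anger: TP=21, FN=0+2=2 → 21/23 = 0.9130
Weighted-recall = Σ (supportᵢ/N)·recallᵢ with N=63: (17/63)·0.3529 + (23/63)·0.6087 + (23/63)·0.9130 = 0.651

0.651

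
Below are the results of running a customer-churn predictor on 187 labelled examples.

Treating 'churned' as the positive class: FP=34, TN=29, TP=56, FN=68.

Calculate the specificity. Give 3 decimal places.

Specificity = TN/(TN+FP) = 29/(29+34) = 0.460

0.460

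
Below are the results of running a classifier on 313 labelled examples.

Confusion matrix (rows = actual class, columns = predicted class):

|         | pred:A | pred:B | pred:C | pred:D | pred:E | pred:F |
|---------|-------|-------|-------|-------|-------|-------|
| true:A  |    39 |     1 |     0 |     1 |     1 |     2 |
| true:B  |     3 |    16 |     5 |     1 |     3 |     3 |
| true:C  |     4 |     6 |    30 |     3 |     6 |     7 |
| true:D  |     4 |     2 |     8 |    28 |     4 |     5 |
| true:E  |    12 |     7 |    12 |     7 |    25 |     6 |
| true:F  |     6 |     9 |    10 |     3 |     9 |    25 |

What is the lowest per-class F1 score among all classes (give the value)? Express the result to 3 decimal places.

Per-class F1 score (2·TP/(2·TP+FP+FN)):
  A: TP=39, FP=3+4+4+12+6=29, FN=1+0+1+1+2=5 → 78/112 = 0.6964
  B: TP=16, FP=1+6+2+7+9=25, FN=3+5+1+3+3=15 → 32/72 = 0.4444
  C: TP=30, FP=0+5+8+12+10=35, FN=4+6+3+6+7=26 → 60/121 = 0.4959
  D: TP=28, FP=1+1+3+7+3=15, FN=4+2+8+4+5=23 → 56/94 = 0.5957
  E: TP=25, FP=1+3+6+4+9=23, FN=12+7+12+7+6=44 → 50/117 = 0.4274
  F: TP=25, FP=2+3+7+5+6=23, FN=6+9+10+3+9=37 → 50/110 = 0.4545
Lowest is class 'E' with F1 score = 0.427.

0.427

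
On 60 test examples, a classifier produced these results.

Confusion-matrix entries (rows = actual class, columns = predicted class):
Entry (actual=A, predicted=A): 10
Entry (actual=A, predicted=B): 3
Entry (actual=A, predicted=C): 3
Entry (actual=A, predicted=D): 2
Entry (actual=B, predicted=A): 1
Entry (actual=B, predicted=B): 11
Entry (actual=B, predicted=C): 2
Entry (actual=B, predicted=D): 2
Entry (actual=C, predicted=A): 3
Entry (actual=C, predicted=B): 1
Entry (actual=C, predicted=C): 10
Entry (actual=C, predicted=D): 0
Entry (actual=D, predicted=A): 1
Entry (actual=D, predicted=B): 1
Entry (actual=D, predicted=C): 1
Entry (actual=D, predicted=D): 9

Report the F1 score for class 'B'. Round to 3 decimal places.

One-vs-rest for 'B': TP = diagonal; FP = other classes predicted 'B'; FN = 'B' predicted as other.
F1 score = 2·TP/(2·TP+FP+FN).
B: TP=11, FP=3+1+1=5, FN=1+2+2=5 → 22/32 = 0.6875

0.688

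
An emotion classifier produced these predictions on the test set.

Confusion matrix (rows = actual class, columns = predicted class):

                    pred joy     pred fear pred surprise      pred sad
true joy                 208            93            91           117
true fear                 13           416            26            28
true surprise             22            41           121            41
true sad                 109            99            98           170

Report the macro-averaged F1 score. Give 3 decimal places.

0.515

Per-class F1 score (2·TP/(2·TP+FP+FN)):
  joy: TP=208, FP=13+22+109=144, FN=93+91+117=301 → 416/861 = 0.4832
  fear: TP=416, FP=93+41+99=233, FN=13+26+28=67 → 832/1132 = 0.7350
  surprise: TP=121, FP=91+26+98=215, FN=22+41+41=104 → 242/561 = 0.4314
  sad: TP=170, FP=117+28+41=186, FN=109+99+98=306 → 340/832 = 0.4087
Macro-F1 score = mean = (0.4832 + 0.7350 + 0.4314 + 0.4087) / 4 = 0.515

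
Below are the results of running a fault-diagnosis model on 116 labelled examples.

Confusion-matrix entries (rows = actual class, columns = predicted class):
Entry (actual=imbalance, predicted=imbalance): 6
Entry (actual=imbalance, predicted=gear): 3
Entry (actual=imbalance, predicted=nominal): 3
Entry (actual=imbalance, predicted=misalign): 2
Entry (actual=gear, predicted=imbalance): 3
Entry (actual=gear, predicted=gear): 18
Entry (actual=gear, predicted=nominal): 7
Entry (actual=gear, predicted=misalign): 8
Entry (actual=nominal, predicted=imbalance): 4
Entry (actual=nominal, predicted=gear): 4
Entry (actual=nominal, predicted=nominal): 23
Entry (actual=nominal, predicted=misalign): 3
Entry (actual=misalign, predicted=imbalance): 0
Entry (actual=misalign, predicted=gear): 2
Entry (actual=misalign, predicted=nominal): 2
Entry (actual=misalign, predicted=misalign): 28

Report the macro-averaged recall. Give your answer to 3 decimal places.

Per-class recall (TP/(TP+FN)):
  imbalance: TP=6, FN=3+3+2=8 → 6/14 = 0.4286
  gear: TP=18, FN=3+7+8=18 → 18/36 = 0.5000
  nominal: TP=23, FN=4+4+3=11 → 23/34 = 0.6765
  misalign: TP=28, FN=0+2+2=4 → 28/32 = 0.8750
Macro-recall = mean = (0.4286 + 0.5000 + 0.6765 + 0.8750) / 4 = 0.620

0.620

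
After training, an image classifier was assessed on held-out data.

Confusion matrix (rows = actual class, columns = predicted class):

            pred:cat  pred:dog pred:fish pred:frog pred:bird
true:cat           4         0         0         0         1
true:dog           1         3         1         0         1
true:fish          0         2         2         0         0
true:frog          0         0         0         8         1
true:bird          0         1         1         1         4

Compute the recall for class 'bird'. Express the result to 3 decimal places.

recall = TP/(TP+FN).
bird: TP=4, FN=0+1+1+1=3 → 4/7 = 0.5714

0.571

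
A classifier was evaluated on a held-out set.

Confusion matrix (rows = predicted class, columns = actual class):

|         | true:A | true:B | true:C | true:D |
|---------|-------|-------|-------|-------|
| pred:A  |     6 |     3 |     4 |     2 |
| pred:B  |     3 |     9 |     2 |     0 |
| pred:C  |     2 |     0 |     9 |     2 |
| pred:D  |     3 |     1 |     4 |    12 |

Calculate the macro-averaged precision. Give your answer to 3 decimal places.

0.584

Per-class precision (TP/(TP+FP)):
  A: TP=6, FP=3+4+2=9 → 6/15 = 0.4000
  B: TP=9, FP=3+2+0=5 → 9/14 = 0.6429
  C: TP=9, FP=2+0+2=4 → 9/13 = 0.6923
  D: TP=12, FP=3+1+4=8 → 12/20 = 0.6000
Macro-precision = mean = (0.4000 + 0.6429 + 0.6923 + 0.6000) / 4 = 0.584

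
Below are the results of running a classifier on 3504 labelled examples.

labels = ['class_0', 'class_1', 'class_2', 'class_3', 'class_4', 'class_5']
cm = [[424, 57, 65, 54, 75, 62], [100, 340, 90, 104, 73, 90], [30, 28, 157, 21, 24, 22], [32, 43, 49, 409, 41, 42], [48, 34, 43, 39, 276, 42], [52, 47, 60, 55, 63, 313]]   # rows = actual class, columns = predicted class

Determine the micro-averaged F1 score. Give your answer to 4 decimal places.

0.5477

Micro-averaging pools counts across classes: ΣTP=1919, ΣFP=1585, ΣFN=1585.
Micro-F1 score = 2·TP/(2·TP+FP+FN) on pooled counts = 0.5477 (equals overall accuracy in single-label multiclass).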